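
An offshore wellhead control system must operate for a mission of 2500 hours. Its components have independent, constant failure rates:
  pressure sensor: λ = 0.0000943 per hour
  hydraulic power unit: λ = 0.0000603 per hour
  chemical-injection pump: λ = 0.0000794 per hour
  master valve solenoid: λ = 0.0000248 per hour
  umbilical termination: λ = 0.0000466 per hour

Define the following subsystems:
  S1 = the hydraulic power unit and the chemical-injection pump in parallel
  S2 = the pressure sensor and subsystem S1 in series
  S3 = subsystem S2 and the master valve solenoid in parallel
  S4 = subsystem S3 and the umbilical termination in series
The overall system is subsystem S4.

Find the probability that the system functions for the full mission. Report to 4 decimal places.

R(pressure sensor) = exp(−0.0000943 × 2500) = 0.789978
R(hydraulic power unit) = exp(−0.0000603 × 2500) = 0.860063
R(chemical-injection pump) = exp(−0.0000794 × 2500) = 0.819960
R(master valve solenoid) = exp(−0.0000248 × 2500) = 0.939883
R(umbilical termination) = exp(−0.0000466 × 2500) = 0.890030
Parallel (hydraulic power unit and chemical-injection pump): 1 − (1 − 0.860063)(1 − 0.819960) = 0.974806
Series (pressure sensor and [0.974806]): 0.789978 × 0.974806 = 0.770075
Parallel ([0.770075] and master valve solenoid): 1 − (1 − 0.770075)(1 − 0.939883) = 0.986178
Series ([0.986178] and umbilical termination): 0.986178 × 0.890030 = 0.8777

0.8777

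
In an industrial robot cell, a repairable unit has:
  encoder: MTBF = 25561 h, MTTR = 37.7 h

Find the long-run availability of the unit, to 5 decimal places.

A(encoder) = MTBF/(MTBF+MTTR) = 25561/(25561+37.7) = 0.99853

0.99853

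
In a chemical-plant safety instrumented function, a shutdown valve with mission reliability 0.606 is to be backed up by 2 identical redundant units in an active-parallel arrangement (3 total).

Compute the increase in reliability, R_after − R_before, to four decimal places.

R_before = 0.606
R_after = 1 − (1 − 0.606)^3 = 0.9388
ΔR = 0.9388 − 0.606 = 0.3328

0.3328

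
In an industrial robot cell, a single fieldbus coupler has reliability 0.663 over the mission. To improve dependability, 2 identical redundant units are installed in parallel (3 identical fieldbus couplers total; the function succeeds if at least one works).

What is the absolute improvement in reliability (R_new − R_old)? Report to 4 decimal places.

0.2987

R_before = 0.663
R_after = 1 − (1 − 0.663)^3 = 0.9617
ΔR = 0.9617 − 0.663 = 0.2987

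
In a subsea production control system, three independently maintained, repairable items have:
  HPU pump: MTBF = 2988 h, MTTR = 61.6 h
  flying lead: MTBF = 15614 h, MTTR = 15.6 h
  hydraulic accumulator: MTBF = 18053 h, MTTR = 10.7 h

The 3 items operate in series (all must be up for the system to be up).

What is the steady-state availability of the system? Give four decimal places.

0.9782

A(HPU pump) = MTBF/(MTBF+MTTR) = 2988/(2988+61.6) = 0.979801
A(flying lead) = MTBF/(MTBF+MTTR) = 15614/(15614+15.6) = 0.999002
A(hydraulic accumulator) = MTBF/(MTBF+MTTR) = 18053/(18053+10.7) = 0.999408
Series availability: 0.979801 × 0.999002 × 0.999408 = 0.9782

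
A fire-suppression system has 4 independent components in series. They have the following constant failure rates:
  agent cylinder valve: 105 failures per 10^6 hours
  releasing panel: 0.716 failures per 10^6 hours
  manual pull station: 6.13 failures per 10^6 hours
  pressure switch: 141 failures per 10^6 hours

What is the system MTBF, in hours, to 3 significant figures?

Series of exponential components: λ_sys = Σ λ_i
λ_sys = 0.000105 + 0.000000716 + 0.00000613 + 0.000141 = 2.5285e-04 /h
MTBF = 1 / λ_sys = 3950 h

3950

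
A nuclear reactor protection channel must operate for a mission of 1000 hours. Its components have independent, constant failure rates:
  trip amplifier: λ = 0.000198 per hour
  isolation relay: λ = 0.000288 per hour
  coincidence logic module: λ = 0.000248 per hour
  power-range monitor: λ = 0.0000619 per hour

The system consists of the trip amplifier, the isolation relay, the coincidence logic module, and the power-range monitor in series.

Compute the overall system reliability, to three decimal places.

R(trip amplifier) = exp(−0.000198 × 1000) = 0.82037
R(isolation relay) = exp(−0.000288 × 1000) = 0.74976
R(coincidence logic module) = exp(−0.000248 × 1000) = 0.78036
R(power-range monitor) = exp(−0.0000619 × 1000) = 0.93998
Series (trip amplifier, isolation relay, coincidence logic module, and power-range monitor): 0.82037 × 0.74976 × 0.78036 × 0.93998 = 0.451

0.451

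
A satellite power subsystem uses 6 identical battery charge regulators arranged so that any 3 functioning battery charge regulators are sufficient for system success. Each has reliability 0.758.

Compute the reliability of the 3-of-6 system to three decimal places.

0.966

R = Σ_{i=3}^{6} C(6,i) p^i (1−p)^{6−i} with p = 0.758
C(6,3)·0.758^3·0.242^3 = 0.12345
C(6,4)·0.758^4·0.242^2 = 0.29000
C(6,5)·0.758^5·0.242^1 = 0.36334
C(6,6)·0.758^6·0.242^0 = 0.18968
Sum = 0.966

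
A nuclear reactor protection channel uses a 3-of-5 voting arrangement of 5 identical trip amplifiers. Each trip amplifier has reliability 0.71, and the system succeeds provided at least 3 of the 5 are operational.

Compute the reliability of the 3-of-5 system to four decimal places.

0.8499

R = Σ_{i=3}^{5} C(5,i) p^i (1−p)^{5−i} with p = 0.71
C(5,3)·0.71^3·0.29^2 = 0.301003
C(5,4)·0.71^4·0.29^1 = 0.368469
C(5,5)·0.71^5·0.29^0 = 0.180423
Sum = 0.8499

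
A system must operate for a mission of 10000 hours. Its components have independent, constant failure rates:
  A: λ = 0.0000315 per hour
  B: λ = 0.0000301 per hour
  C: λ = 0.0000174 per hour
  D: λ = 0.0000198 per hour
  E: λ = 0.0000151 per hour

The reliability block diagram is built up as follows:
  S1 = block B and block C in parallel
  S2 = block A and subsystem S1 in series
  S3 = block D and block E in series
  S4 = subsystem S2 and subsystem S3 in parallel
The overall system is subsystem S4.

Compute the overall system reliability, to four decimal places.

R(A) = exp(−0.0000315 × 10000) = 0.729789
R(B) = exp(−0.0000301 × 10000) = 0.740078
R(C) = exp(−0.0000174 × 10000) = 0.840297
R(D) = exp(−0.0000198 × 10000) = 0.820370
R(E) = exp(−0.0000151 × 10000) = 0.859848
Parallel (B and C): 1 − (1 − 0.740078)(1 − 0.840297) = 0.958490
Series (A and [0.958490]): 0.729789 × 0.958490 = 0.699495
Series (D and E): 0.820370 × 0.859848 = 0.705394
Parallel ([0.699495] and [0.705394]): 1 − (1 − 0.699495)(1 − 0.705394) = 0.9115

0.9115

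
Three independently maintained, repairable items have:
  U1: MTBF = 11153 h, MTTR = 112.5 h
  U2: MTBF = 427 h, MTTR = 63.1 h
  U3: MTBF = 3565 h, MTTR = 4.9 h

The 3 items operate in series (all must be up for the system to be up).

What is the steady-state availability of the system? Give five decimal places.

A(U1) = MTBF/(MTBF+MTTR) = 11153/(11153+112.5) = 0.990014
A(U2) = MTBF/(MTBF+MTTR) = 427/(427+63.1) = 0.871251
A(U3) = MTBF/(MTBF+MTTR) = 3565/(3565+4.9) = 0.998627
Series availability: 0.990014 × 0.871251 × 0.998627 = 0.86137

0.86137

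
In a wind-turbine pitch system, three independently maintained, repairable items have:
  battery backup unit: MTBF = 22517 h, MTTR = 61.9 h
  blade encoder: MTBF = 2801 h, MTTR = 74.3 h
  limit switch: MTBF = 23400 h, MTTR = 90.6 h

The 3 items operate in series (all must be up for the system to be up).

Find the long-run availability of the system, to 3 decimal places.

0.968

A(battery backup unit) = MTBF/(MTBF+MTTR) = 22517/(22517+61.9) = 0.997259
A(blade encoder) = MTBF/(MTBF+MTTR) = 2801/(2801+74.3) = 0.974159
A(limit switch) = MTBF/(MTBF+MTTR) = 23400/(23400+90.6) = 0.996143
Series availability: 0.997259 × 0.974159 × 0.996143 = 0.968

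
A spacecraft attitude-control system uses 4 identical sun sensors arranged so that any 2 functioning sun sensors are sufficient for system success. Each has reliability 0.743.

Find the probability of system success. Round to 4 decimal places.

0.9452

R = Σ_{i=2}^{4} C(4,i) p^i (1−p)^{4−i} with p = 0.743
C(4,2)·0.743^2·0.257^2 = 0.218774
C(4,3)·0.743^3·0.257^1 = 0.421657
C(4,4)·0.743^4·0.257^0 = 0.304758
Sum = 0.9452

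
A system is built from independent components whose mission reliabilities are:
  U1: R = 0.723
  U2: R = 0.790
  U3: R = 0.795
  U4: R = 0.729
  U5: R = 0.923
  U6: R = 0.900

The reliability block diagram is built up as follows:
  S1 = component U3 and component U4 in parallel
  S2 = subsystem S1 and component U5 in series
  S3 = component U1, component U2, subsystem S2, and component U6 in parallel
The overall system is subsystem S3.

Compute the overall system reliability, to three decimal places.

0.999

Parallel (U3 and U4): 1 − (1 − 0.79500)(1 − 0.72900) = 0.94445
Series ([0.94445] and U5): 0.94445 × 0.92300 = 0.87173
Parallel (U1, U2, [0.87173], and U6): 1 − (1 − 0.72300)(1 − 0.79000)(1 − 0.87173)(1 − 0.90000) = 0.999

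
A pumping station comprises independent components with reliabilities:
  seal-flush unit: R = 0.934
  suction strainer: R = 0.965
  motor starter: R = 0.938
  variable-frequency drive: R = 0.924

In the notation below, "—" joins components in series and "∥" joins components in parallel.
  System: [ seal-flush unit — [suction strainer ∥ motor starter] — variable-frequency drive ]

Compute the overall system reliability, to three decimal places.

Parallel (suction strainer and motor starter): 1 − (1 − 0.96500)(1 − 0.93800) = 0.99783
Series (seal-flush unit, [0.99783], and variable-frequency drive): 0.93400 × 0.99783 × 0.92400 = 0.861

0.861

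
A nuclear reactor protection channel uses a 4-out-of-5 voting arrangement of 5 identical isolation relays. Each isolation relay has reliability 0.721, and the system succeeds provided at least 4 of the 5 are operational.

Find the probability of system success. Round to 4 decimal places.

R = Σ_{i=4}^{5} C(5,i) p^i (1−p)^{5−i} with p = 0.721
C(5,4)·0.721^4·0.279^1 = 0.376977
C(5,5)·0.721^5·0.279^0 = 0.194839
Sum = 0.5718

0.5718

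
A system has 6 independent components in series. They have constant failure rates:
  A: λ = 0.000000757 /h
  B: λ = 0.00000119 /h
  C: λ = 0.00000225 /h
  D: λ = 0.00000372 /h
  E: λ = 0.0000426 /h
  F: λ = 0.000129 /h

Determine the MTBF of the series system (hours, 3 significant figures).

5570

Series of exponential components: λ_sys = Σ λ_i
λ_sys = 0.000000757 + 0.00000119 + 0.00000225 + 0.00000372 + 0.0000426 + 0.000129 = 1.7952e-04 /h
MTBF = 1 / λ_sys = 5570 h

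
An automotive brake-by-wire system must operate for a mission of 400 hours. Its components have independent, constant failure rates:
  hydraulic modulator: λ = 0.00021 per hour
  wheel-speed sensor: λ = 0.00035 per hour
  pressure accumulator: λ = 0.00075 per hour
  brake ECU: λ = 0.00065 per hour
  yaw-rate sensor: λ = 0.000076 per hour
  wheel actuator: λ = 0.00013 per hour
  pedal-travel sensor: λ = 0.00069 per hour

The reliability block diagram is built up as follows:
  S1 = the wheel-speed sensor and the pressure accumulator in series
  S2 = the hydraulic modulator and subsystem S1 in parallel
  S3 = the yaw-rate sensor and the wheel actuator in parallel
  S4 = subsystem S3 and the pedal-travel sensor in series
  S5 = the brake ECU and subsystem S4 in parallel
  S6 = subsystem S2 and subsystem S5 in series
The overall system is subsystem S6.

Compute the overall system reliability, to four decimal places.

R(hydraulic modulator) = exp(−0.00021 × 400) = 0.919431
R(wheel-speed sensor) = exp(−0.00035 × 400) = 0.869358
R(pressure accumulator) = exp(−0.00075 × 400) = 0.740818
R(brake ECU) = exp(−0.00065 × 400) = 0.771052
R(yaw-rate sensor) = exp(−0.000076 × 400) = 0.970057
R(wheel actuator) = exp(−0.00013 × 400) = 0.949329
R(pedal-travel sensor) = exp(−0.00069 × 400) = 0.758813
Series (wheel-speed sensor and pressure accumulator): 0.869358 × 0.740818 = 0.644036
Parallel (hydraulic modulator and [0.644036]): 1 − (1 − 0.919431)(1 − 0.644036) = 0.971320
Parallel (yaw-rate sensor and wheel actuator): 1 − (1 − 0.970057)(1 − 0.949329) = 0.998483
Series ([0.998483] and pedal-travel sensor): 0.998483 × 0.758813 = 0.757662
Parallel (brake ECU and [0.757662]): 1 − (1 − 0.771052)(1 − 0.757662) = 0.944517
Series ([0.971320] and [0.944517]): 0.971320 × 0.944517 = 0.9174

0.9174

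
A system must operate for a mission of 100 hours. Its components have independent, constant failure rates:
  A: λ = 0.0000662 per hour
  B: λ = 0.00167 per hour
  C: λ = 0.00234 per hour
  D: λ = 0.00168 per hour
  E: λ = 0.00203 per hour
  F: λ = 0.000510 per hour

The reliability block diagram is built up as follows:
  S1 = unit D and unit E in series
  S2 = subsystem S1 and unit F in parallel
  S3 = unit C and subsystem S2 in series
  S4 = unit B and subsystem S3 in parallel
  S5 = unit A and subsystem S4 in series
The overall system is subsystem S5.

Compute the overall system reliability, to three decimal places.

R(A) = exp(−0.0000662 × 100) = 0.99340
R(B) = exp(−0.00167 × 100) = 0.84620
R(C) = exp(−0.00234 × 100) = 0.79136
R(D) = exp(−0.00168 × 100) = 0.84535
R(E) = exp(−0.00203 × 100) = 0.81628
R(F) = exp(−0.000510 × 100) = 0.95028
Series (D and E): 0.84535 × 0.81628 = 0.69004
Parallel ([0.69004] and F): 1 − (1 − 0.69004)(1 − 0.95028) = 0.98459
Series (C and [0.98459]): 0.79136 × 0.98459 = 0.77917
Parallel (B and [0.77917]): 1 − (1 − 0.84620)(1 − 0.77917) = 0.96604
Series (A and [0.96604]): 0.99340 × 0.96604 = 0.960

0.960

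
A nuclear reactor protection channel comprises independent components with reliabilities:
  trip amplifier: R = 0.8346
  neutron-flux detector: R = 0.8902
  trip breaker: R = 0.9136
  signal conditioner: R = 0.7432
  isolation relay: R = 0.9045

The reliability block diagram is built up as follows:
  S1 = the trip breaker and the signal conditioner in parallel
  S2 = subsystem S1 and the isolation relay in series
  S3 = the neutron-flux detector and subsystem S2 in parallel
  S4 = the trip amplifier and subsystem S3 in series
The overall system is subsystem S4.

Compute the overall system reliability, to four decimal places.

0.8240

Parallel (trip breaker and signal conditioner): 1 − (1 − 0.913600)(1 − 0.743200) = 0.977812
Series ([0.977812] and isolation relay): 0.977812 × 0.904500 = 0.884431
Parallel (neutron-flux detector and [0.884431]): 1 − (1 − 0.890200)(1 − 0.884431) = 0.987311
Series (trip amplifier and [0.987311]): 0.834600 × 0.987311 = 0.8240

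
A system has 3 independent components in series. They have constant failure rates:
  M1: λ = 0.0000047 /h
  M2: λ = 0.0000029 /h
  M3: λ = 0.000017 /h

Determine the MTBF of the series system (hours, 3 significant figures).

Series of exponential components: λ_sys = Σ λ_i
λ_sys = 0.0000047 + 0.0000029 + 0.000017 = 2.4600e-05 /h
MTBF = 1 / λ_sys = 40700 h

40700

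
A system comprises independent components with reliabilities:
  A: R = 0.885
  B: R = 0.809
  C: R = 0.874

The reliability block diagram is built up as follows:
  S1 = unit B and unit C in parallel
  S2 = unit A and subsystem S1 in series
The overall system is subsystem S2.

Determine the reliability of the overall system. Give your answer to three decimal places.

0.864

Parallel (B and C): 1 − (1 − 0.80900)(1 − 0.87400) = 0.97593
Series (A and [0.97593]): 0.88500 × 0.97593 = 0.864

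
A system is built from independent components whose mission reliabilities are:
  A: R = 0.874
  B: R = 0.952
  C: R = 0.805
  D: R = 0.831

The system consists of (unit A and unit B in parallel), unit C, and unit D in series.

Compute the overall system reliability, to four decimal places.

0.6649

Parallel (A and B): 1 − (1 − 0.874000)(1 − 0.952000) = 0.993952
Series ([0.993952], C, and D): 0.993952 × 0.805000 × 0.831000 = 0.6649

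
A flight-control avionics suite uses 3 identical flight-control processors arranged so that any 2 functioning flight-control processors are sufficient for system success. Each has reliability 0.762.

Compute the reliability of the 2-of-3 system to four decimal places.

0.8570

R = Σ_{i=2}^{3} C(3,i) p^i (1−p)^{3−i} with p = 0.762
C(3,2)·0.762^2·0.238^1 = 0.414580
C(3,3)·0.762^3·0.238^0 = 0.442451
Sum = 0.8570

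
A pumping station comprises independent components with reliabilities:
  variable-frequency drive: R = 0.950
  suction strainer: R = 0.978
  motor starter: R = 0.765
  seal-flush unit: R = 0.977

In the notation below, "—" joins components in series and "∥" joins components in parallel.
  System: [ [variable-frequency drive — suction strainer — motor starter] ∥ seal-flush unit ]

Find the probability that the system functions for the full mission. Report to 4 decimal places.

0.9933

Series (variable-frequency drive, suction strainer, and motor starter): 0.950000 × 0.978000 × 0.765000 = 0.710762
Parallel ([0.710762] and seal-flush unit): 1 − (1 − 0.710762)(1 − 0.977000) = 0.9933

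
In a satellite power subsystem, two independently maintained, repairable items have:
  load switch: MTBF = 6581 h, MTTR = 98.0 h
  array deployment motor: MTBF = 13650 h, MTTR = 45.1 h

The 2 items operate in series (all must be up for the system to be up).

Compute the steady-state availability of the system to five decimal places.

0.98208

A(load switch) = MTBF/(MTBF+MTTR) = 6581/(6581+98.0) = 0.985327
A(array deployment motor) = MTBF/(MTBF+MTTR) = 13650/(13650+45.1) = 0.996707
Series availability: 0.985327 × 0.996707 = 0.98208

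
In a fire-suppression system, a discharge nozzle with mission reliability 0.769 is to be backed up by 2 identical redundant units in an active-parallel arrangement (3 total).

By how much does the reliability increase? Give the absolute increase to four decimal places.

R_before = 0.769
R_after = 1 − (1 − 0.769)^3 = 0.9877
ΔR = 0.9877 − 0.769 = 0.2187

0.2187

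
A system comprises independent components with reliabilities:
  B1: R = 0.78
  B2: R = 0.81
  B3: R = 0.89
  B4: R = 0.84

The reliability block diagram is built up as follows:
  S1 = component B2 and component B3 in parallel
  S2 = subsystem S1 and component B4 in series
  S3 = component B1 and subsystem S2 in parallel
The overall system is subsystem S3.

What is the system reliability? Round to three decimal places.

0.961

Parallel (B2 and B3): 1 − (1 − 0.81000)(1 − 0.89000) = 0.97910
Series ([0.97910] and B4): 0.97910 × 0.84000 = 0.82244
Parallel (B1 and [0.82244]): 1 − (1 − 0.78000)(1 − 0.82244) = 0.961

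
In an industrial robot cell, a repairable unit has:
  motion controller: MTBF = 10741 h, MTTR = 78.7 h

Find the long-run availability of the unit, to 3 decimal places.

0.993

A(motion controller) = MTBF/(MTBF+MTTR) = 10741/(10741+78.7) = 0.993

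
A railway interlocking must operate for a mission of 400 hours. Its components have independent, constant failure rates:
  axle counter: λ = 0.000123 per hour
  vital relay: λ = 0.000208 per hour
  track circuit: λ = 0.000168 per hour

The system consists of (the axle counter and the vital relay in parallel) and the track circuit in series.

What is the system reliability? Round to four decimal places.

0.9314

R(axle counter) = exp(−0.000123 × 400) = 0.951991
R(vital relay) = exp(−0.000208 × 400) = 0.920167
R(track circuit) = exp(−0.000168 × 400) = 0.935008
Parallel (axle counter and vital relay): 1 − (1 − 0.951991)(1 − 0.920167) = 0.996167
Series ([0.996167] and track circuit): 0.996167 × 0.935008 = 0.9314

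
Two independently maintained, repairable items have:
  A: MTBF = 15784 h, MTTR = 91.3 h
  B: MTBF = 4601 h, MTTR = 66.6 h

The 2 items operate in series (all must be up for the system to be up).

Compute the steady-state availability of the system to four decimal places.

0.9801

A(A) = MTBF/(MTBF+MTTR) = 15784/(15784+91.3) = 0.994249
A(B) = MTBF/(MTBF+MTTR) = 4601/(4601+66.6) = 0.985731
Series availability: 0.994249 × 0.985731 = 0.9801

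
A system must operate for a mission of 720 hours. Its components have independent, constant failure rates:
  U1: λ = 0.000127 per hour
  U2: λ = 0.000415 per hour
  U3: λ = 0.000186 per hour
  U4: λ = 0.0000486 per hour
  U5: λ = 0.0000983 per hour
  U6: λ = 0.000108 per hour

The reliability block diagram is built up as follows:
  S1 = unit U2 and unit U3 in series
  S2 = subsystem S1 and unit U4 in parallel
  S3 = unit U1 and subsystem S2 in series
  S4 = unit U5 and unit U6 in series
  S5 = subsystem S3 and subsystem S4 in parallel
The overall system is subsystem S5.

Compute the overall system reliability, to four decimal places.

R(U1) = exp(−0.000127 × 720) = 0.912616
R(U2) = exp(−0.000415 × 720) = 0.741708
R(U3) = exp(−0.000186 × 720) = 0.874660
R(U4) = exp(−0.0000486 × 720) = 0.965613
R(U5) = exp(−0.0000983 × 720) = 0.931671
R(U6) = exp(−0.000108 × 720) = 0.925186
Series (U2 and U3): 0.741708 × 0.874660 = 0.648742
Parallel ([0.648742] and U4): 1 − (1 − 0.648742)(1 − 0.965613) = 0.987921
Series (U1 and [0.987921]): 0.912616 × 0.987921 = 0.901593
Series (U5 and U6): 0.931671 × 0.925186 = 0.861969
Parallel ([0.901593] and [0.861969]): 1 − (1 − 0.901593)(1 − 0.861969) = 0.9864

0.9864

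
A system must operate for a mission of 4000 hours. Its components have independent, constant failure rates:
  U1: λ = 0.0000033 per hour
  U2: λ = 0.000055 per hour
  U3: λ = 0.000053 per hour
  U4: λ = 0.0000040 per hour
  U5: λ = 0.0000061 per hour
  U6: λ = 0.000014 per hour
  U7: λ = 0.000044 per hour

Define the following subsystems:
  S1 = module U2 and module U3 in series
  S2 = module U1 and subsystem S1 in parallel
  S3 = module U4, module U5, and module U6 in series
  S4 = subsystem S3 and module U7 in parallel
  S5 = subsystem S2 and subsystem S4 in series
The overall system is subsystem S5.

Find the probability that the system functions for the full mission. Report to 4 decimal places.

0.9806

R(U1) = exp(−0.0000033 × 4000) = 0.986887
R(U2) = exp(−0.000055 × 4000) = 0.802519
R(U3) = exp(−0.000053 × 4000) = 0.808965
R(U4) = exp(−0.0000040 × 4000) = 0.984127
R(U5) = exp(−0.0000061 × 4000) = 0.975895
R(U6) = exp(−0.000014 × 4000) = 0.945539
R(U7) = exp(−0.000044 × 4000) = 0.838618
Series (U2 and U3): 0.802519 × 0.808965 = 0.649210
Parallel (U1 and [0.649210]): 1 − (1 − 0.986887)(1 − 0.649210) = 0.995400
Series (U4, U5, and U6): 0.984127 × 0.975895 × 0.945539 = 0.908100
Parallel ([0.908100] and U7): 1 − (1 − 0.908100)(1 − 0.838618) = 0.985169
Series ([0.995400] and [0.985169]): 0.995400 × 0.985169 = 0.9806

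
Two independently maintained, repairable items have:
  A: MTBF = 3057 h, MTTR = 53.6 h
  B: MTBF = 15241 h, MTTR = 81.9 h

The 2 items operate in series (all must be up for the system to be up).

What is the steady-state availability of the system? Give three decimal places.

A(A) = MTBF/(MTBF+MTTR) = 3057/(3057+53.6) = 0.982769
A(B) = MTBF/(MTBF+MTTR) = 15241/(15241+81.9) = 0.994655
Series availability: 0.982769 × 0.994655 = 0.978

0.978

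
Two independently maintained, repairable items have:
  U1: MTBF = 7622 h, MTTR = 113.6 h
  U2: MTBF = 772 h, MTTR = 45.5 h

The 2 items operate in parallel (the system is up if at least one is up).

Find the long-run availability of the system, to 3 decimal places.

A(U1) = MTBF/(MTBF+MTTR) = 7622/(7622+113.6) = 0.985315
A(U2) = MTBF/(MTBF+MTTR) = 772/(772+45.5) = 0.944343
Parallel availability: 1 − (1 − 0.985315)(1 − 0.944343) = 0.999

0.999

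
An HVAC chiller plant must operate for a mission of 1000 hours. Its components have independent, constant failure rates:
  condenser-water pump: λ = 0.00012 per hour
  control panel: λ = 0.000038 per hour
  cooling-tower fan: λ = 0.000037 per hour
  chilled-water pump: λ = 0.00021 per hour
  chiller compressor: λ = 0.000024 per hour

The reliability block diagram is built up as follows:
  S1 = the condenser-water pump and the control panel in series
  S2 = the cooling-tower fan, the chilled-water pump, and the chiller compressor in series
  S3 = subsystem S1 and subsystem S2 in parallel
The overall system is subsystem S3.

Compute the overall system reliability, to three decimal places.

R(condenser-water pump) = exp(−0.00012 × 1000) = 0.88692
R(control panel) = exp(−0.000038 × 1000) = 0.96271
R(cooling-tower fan) = exp(−0.000037 × 1000) = 0.96368
R(chilled-water pump) = exp(−0.00021 × 1000) = 0.81058
R(chiller compressor) = exp(−0.000024 × 1000) = 0.97629
Series (condenser-water pump and control panel): 0.88692 × 0.96271 = 0.85385
Series (cooling-tower fan, chilled-water pump, and chiller compressor): 0.96368 × 0.81058 × 0.97629 = 0.76262
Parallel ([0.85385] and [0.76262]): 1 − (1 − 0.85385)(1 − 0.76262) = 0.965

0.965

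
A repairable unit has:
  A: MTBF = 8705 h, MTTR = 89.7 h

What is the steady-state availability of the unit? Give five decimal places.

0.98980

A(A) = MTBF/(MTBF+MTTR) = 8705/(8705+89.7) = 0.98980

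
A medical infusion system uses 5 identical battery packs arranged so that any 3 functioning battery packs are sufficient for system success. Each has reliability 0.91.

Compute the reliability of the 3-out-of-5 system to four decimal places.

R = Σ_{i=3}^{5} C(5,i) p^i (1−p)^{5−i} with p = 0.91
C(5,3)·0.91^3·0.09^2 = 0.061039
C(5,4)·0.91^4·0.09^1 = 0.308587
C(5,5)·0.91^5·0.09^0 = 0.624032
Sum = 0.9937

0.9937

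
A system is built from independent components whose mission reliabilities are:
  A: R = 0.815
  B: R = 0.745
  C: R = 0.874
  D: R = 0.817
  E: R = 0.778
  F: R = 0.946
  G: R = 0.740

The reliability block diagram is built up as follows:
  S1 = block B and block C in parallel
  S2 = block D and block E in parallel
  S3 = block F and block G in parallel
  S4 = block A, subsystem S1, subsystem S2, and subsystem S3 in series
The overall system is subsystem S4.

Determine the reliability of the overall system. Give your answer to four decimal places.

0.7461

Parallel (B and C): 1 − (1 − 0.745000)(1 − 0.874000) = 0.967870
Parallel (D and E): 1 − (1 − 0.817000)(1 − 0.778000) = 0.959374
Parallel (F and G): 1 − (1 − 0.946000)(1 − 0.740000) = 0.985960
Series (A, [0.967870], [0.959374], and [0.985960]): 0.815000 × 0.967870 × 0.959374 × 0.985960 = 0.7461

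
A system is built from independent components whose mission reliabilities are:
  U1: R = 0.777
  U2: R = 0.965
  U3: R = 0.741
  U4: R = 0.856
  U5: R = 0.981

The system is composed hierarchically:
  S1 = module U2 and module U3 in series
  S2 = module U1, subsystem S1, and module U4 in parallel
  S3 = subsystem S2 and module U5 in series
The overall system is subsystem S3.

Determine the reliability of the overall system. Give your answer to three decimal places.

0.972

Series (U2 and U3): 0.96500 × 0.74100 = 0.71507
Parallel (U1, [0.71507], and U4): 1 − (1 − 0.77700)(1 − 0.71507)(1 − 0.85600) = 0.99085
Series ([0.99085] and U5): 0.99085 × 0.98100 = 0.972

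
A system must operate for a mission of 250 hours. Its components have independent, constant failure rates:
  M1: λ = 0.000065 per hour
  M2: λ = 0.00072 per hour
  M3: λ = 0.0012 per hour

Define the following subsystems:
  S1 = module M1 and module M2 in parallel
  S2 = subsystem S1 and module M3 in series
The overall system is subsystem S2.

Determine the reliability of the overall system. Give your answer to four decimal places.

0.7389

R(M1) = exp(−0.000065 × 250) = 0.983881
R(M2) = exp(−0.00072 × 250) = 0.835270
R(M3) = exp(−0.0012 × 250) = 0.740818
Parallel (M1 and M2): 1 − (1 − 0.983881)(1 − 0.835270) = 0.997345
Series ([0.997345] and M3): 0.997345 × 0.740818 = 0.7389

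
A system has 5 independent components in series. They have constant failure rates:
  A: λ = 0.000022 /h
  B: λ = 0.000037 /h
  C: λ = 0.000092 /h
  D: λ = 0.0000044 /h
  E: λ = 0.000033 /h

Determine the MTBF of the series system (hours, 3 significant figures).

5310

Series of exponential components: λ_sys = Σ λ_i
λ_sys = 0.000022 + 0.000037 + 0.000092 + 0.0000044 + 0.000033 = 1.8840e-04 /h
MTBF = 1 / λ_sys = 5310 h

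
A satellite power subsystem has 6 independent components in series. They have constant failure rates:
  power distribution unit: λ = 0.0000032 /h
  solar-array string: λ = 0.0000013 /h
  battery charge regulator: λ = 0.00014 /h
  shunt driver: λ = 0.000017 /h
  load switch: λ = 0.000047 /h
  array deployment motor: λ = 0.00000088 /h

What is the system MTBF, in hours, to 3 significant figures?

4780

Series of exponential components: λ_sys = Σ λ_i
λ_sys = 0.0000032 + 0.0000013 + 0.00014 + 0.000017 + 0.000047 + 0.00000088 = 2.0938e-04 /h
MTBF = 1 / λ_sys = 4780 h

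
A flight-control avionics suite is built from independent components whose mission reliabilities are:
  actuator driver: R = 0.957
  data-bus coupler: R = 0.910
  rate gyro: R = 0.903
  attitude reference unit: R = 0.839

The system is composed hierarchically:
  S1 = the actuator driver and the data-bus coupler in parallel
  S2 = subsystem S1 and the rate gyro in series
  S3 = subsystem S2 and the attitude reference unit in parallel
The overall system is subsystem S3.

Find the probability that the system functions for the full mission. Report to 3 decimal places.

0.984

Parallel (actuator driver and data-bus coupler): 1 − (1 − 0.95700)(1 − 0.91000) = 0.99613
Series ([0.99613] and rate gyro): 0.99613 × 0.90300 = 0.89951
Parallel ([0.89951] and attitude reference unit): 1 − (1 − 0.89951)(1 − 0.83900) = 0.984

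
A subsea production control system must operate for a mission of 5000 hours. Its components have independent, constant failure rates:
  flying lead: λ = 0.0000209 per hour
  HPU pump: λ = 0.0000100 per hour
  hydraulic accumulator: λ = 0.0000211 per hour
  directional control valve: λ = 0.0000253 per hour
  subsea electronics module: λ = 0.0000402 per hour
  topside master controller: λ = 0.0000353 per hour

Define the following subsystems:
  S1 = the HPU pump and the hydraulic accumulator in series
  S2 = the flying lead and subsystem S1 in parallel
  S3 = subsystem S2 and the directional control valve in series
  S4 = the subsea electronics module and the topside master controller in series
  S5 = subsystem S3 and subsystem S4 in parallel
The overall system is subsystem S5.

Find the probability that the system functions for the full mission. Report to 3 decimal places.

0.959

R(flying lead) = exp(−0.0000209 × 5000) = 0.90077
R(HPU pump) = exp(−0.0000100 × 5000) = 0.95123
R(hydraulic accumulator) = exp(−0.0000211 × 5000) = 0.89987
R(directional control valve) = exp(−0.0000253 × 5000) = 0.88117
R(subsea electronics module) = exp(−0.0000402 × 5000) = 0.81791
R(topside master controller) = exp(−0.0000353 × 5000) = 0.83820
Series (HPU pump and hydraulic accumulator): 0.95123 × 0.89987 = 0.85598
Parallel (flying lead and [0.85598]): 1 − (1 − 0.90077)(1 − 0.85598) = 0.98571
Series ([0.98571] and directional control valve): 0.98571 × 0.88117 = 0.86858
Series (subsea electronics module and topside master controller): 0.81791 × 0.83820 = 0.68557
Parallel ([0.86858] and [0.68557]): 1 − (1 − 0.86858)(1 − 0.68557) = 0.959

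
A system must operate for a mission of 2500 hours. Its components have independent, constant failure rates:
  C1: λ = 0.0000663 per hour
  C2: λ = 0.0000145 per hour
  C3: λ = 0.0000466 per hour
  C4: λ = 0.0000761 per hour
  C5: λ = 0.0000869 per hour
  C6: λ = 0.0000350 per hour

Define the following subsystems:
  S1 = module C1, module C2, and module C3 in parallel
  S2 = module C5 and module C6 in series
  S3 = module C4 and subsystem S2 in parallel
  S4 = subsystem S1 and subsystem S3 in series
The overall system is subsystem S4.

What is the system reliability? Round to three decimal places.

0.954

R(C1) = exp(−0.0000663 × 2500) = 0.84726
R(C2) = exp(−0.0000145 × 2500) = 0.96440
R(C3) = exp(−0.0000466 × 2500) = 0.89003
R(C4) = exp(−0.0000761 × 2500) = 0.82675
R(C5) = exp(−0.0000869 × 2500) = 0.80473
R(C6) = exp(−0.0000350 × 2500) = 0.91622
Parallel (C1, C2, and C3): 1 − (1 − 0.84726)(1 − 0.96440)(1 − 0.89003) = 0.99940
Series (C5 and C6): 0.80473 × 0.91622 = 0.73731
Parallel (C4 and [0.73731]): 1 − (1 − 0.82675)(1 − 0.73731) = 0.95449
Series ([0.99940] and [0.95449]): 0.99940 × 0.95449 = 0.954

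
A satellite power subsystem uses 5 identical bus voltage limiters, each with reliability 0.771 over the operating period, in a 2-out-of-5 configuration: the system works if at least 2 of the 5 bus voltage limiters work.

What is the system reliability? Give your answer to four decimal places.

R = Σ_{i=2}^{5} C(5,i) p^i (1−p)^{5−i} with p = 0.771
C(5,2)·0.771^2·0.229^3 = 0.071386
C(5,3)·0.771^3·0.229^2 = 0.240344
C(5,4)·0.771^4·0.229^1 = 0.404597
C(5,5)·0.771^5·0.229^0 = 0.272441
Sum = 0.9888

0.9888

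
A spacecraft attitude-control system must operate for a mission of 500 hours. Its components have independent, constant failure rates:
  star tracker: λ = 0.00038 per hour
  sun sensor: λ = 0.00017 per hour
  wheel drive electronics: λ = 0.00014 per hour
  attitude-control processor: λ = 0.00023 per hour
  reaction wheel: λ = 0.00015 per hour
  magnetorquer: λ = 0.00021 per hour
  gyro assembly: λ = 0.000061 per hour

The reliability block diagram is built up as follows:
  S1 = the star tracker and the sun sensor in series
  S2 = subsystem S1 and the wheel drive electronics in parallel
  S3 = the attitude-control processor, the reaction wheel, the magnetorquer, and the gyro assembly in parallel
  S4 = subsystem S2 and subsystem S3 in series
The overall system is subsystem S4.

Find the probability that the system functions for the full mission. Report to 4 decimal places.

R(star tracker) = exp(−0.00038 × 500) = 0.826959
R(sun sensor) = exp(−0.00017 × 500) = 0.918512
R(wheel drive electronics) = exp(−0.00014 × 500) = 0.932394
R(attitude-control processor) = exp(−0.00023 × 500) = 0.891366
R(reaction wheel) = exp(−0.00015 × 500) = 0.927743
R(magnetorquer) = exp(−0.00021 × 500) = 0.900325
R(gyro assembly) = exp(−0.000061 × 500) = 0.969960
Series (star tracker and sun sensor): 0.826959 × 0.918512 = 0.759572
Parallel ([0.759572] and wheel drive electronics): 1 − (1 − 0.759572)(1 − 0.932394) = 0.983746
Parallel (attitude-control processor, reaction wheel, magnetorquer, and gyro assembly): 1 − (1 − 0.891366)(1 − 0.927743)(1 − 0.900325)(1 − 0.969960) = 0.999976
Series ([0.983746] and [0.999976]): 0.983746 × 0.999976 = 0.9837

0.9837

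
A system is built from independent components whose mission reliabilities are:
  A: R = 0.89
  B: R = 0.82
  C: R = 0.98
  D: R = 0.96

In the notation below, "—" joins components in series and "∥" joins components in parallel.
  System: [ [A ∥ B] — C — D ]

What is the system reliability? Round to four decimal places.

0.9222

Parallel (A and B): 1 − (1 − 0.890000)(1 − 0.820000) = 0.980200
Series ([0.980200], C, and D): 0.980200 × 0.980000 × 0.960000 = 0.9222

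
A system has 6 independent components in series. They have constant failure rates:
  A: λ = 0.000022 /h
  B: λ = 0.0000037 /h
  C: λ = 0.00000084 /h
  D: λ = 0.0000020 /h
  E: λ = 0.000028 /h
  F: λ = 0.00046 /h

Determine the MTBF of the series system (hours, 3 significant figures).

Series of exponential components: λ_sys = Σ λ_i
λ_sys = 0.000022 + 0.0000037 + 0.00000084 + 0.0000020 + 0.000028 + 0.00046 = 5.1654e-04 /h
MTBF = 1 / λ_sys = 1940 h

1940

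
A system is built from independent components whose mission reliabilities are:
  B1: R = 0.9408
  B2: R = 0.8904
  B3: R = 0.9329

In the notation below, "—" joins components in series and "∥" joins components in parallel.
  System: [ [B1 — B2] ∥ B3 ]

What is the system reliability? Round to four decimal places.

Series (B1 and B2): 0.940800 × 0.890400 = 0.837688
Parallel ([0.837688] and B3): 1 − (1 − 0.837688)(1 − 0.932900) = 0.9891

0.9891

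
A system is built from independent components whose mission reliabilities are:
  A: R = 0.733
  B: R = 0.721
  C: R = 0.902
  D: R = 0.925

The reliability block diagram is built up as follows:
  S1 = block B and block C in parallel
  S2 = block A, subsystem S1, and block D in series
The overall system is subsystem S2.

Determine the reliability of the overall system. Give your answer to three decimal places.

0.659

Parallel (B and C): 1 − (1 − 0.72100)(1 − 0.90200) = 0.97266
Series (A, [0.97266], and D): 0.73300 × 0.97266 × 0.92500 = 0.659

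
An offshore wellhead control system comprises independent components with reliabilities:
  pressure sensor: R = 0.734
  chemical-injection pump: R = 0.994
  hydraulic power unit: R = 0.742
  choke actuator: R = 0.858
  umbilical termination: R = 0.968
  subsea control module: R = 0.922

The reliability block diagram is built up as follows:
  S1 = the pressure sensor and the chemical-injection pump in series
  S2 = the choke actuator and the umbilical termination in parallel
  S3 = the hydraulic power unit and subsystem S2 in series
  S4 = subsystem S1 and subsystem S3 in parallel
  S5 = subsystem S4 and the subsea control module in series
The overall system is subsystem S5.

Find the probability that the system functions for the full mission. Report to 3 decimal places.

0.857

Series (pressure sensor and chemical-injection pump): 0.73400 × 0.99400 = 0.72960
Parallel (choke actuator and umbilical termination): 1 − (1 − 0.85800)(1 − 0.96800) = 0.99546
Series (hydraulic power unit and [0.99546]): 0.74200 × 0.99546 = 0.73863
Parallel ([0.72960] and [0.73863]): 1 − (1 − 0.72960)(1 − 0.73863) = 0.92933
Series ([0.92933] and subsea control module): 0.92933 × 0.92200 = 0.857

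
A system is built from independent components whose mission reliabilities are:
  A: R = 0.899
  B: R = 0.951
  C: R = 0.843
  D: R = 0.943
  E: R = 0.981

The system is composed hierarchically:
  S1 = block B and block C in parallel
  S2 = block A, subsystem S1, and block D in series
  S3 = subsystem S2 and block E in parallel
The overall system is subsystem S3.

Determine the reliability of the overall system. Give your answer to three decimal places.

Parallel (B and C): 1 − (1 − 0.95100)(1 − 0.84300) = 0.99231
Series (A, [0.99231], and D): 0.89900 × 0.99231 × 0.94300 = 0.84124
Parallel ([0.84124] and E): 1 − (1 − 0.84124)(1 − 0.98100) = 0.997

0.997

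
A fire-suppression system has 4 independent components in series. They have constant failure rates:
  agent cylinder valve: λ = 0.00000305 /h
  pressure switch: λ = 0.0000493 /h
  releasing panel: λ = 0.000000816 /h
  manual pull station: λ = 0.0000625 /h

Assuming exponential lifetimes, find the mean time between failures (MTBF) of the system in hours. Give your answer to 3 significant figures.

Series of exponential components: λ_sys = Σ λ_i
λ_sys = 0.00000305 + 0.0000493 + 0.000000816 + 0.0000625 = 1.1567e-04 /h
MTBF = 1 / λ_sys = 8650 h

8650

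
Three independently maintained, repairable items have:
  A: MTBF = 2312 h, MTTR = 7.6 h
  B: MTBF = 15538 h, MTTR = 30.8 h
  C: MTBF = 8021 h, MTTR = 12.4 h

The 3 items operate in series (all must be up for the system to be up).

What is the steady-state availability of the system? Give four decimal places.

A(A) = MTBF/(MTBF+MTTR) = 2312/(2312+7.6) = 0.996724
A(B) = MTBF/(MTBF+MTTR) = 15538/(15538+30.8) = 0.998022
A(C) = MTBF/(MTBF+MTTR) = 8021/(8021+12.4) = 0.998456
Series availability: 0.996724 × 0.998022 × 0.998456 = 0.9932

0.9932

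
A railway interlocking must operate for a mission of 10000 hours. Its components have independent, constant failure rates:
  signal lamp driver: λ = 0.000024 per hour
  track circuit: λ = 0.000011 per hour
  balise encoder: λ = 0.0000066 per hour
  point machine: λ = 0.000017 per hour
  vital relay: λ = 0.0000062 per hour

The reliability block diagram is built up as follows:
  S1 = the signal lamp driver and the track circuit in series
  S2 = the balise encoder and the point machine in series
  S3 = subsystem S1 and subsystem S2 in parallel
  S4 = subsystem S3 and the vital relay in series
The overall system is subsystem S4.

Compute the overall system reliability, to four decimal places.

R(signal lamp driver) = exp(−0.000024 × 10000) = 0.786628
R(track circuit) = exp(−0.000011 × 10000) = 0.895834
R(balise encoder) = exp(−0.0000066 × 10000) = 0.936131
R(point machine) = exp(−0.000017 × 10000) = 0.843665
R(vital relay) = exp(−0.0000062 × 10000) = 0.939883
Series (signal lamp driver and track circuit): 0.786628 × 0.895834 = 0.704688
Series (balise encoder and point machine): 0.936131 × 0.843665 = 0.789781
Parallel ([0.704688] and [0.789781]): 1 − (1 − 0.704688)(1 − 0.789781) = 0.937920
Series ([0.937920] and vital relay): 0.937920 × 0.939883 = 0.8815

0.8815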